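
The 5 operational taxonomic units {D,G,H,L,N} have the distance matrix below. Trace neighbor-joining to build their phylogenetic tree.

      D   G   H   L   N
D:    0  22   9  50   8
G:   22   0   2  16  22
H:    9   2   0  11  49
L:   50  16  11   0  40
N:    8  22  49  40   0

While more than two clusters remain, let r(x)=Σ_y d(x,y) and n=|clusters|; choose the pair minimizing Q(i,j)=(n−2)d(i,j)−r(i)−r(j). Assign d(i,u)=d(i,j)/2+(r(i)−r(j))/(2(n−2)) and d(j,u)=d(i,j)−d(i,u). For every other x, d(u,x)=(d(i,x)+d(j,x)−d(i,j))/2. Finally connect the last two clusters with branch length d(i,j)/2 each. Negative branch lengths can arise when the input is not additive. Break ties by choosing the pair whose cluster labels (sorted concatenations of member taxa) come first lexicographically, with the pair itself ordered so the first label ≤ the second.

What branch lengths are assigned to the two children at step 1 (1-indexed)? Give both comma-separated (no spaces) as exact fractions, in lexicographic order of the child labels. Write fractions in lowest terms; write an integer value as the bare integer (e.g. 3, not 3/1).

-1,9

1. join D+N (d=8, Q=-184) ⇒ DN; edges |D|=-1, |N|=9
  updated: d(DN,G)=18, d(DN,H)=25, d(DN,L)=41
2. join DN+G (d=18, Q=-84) ⇒ DGN; edges |DN|=21, |G|=-3
  updated: d(DGN,H)=9/2, d(DGN,L)=39/2
3. join DGN+H (d=9/2, Q=-35) ⇒ DGHN; edges |DGN|=13/2, |H|=-2
  updated: d(DGHN,L)=13
4. join DGHN+L (d=13) ⇒ DGHLN; edges |DGHN|=13/2, |L|=13/2
final tree: ((((D:-1,N:9):21,G:-3):13/2,H:-2):13/2,L:13/2)
total length: 87/2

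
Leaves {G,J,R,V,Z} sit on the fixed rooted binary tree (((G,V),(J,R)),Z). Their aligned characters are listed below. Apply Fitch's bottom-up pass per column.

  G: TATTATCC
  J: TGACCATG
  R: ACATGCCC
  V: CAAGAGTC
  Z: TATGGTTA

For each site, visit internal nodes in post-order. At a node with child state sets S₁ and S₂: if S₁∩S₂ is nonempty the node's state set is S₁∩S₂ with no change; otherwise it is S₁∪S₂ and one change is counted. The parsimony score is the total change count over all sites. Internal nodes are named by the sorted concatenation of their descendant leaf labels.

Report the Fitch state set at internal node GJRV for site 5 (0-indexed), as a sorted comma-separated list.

site 0, node GV: G={T} ∪ V={C} → {C,T} (+1)
site 0, node JR: J={T} ∪ R={A} → {A,T} (+1)
site 0, node GJRV: GV={C,T} ∩ JR={A,T} → {T} (+0)
site 0, node GJRVZ: GJRV={T} ∩ Z={T} → {T} (+0)
site 1, node GV: G={A} ∩ V={A} → {A} (+0)
site 1, node JR: J={G} ∪ R={C} → {C,G} (+1)
site 1, node GJRV: GV={A} ∪ JR={C,G} → {A,C,G} (+1)
site 1, node GJRVZ: GJRV={A,C,G} ∩ Z={A} → {A} (+0)
site 2, node GV: G={T} ∪ V={A} → {A,T} (+1)
site 2, node JR: J={A} ∩ R={A} → {A} (+0)
site 2, node GJRV: GV={A,T} ∩ JR={A} → {A} (+0)
site 2, node GJRVZ: GJRV={A} ∪ Z={T} → {A,T} (+1)
site 3, node GV: G={T} ∪ V={G} → {G,T} (+1)
site 3, node JR: J={C} ∪ R={T} → {C,T} (+1)
site 3, node GJRV: GV={G,T} ∩ JR={C,T} → {T} (+0)
site 3, node GJRVZ: GJRV={T} ∪ Z={G} → {G,T} (+1)
site 4, node GV: G={A} ∩ V={A} → {A} (+0)
site 4, node JR: J={C} ∪ R={G} → {C,G} (+1)
site 4, node GJRV: GV={A} ∪ JR={C,G} → {A,C,G} (+1)
site 4, node GJRVZ: GJRV={A,C,G} ∩ Z={G} → {G} (+0)
site 5, node GV: G={T} ∪ V={G} → {G,T} (+1)
site 5, node JR: J={A} ∪ R={C} → {A,C} (+1)
site 5, node GJRV: GV={G,T} ∪ JR={A,C} → {A,C,G,T} (+1)
site 5, node GJRVZ: GJRV={A,C,G,T} ∩ Z={T} → {T} (+0)
site 6, node GV: G={C} ∪ V={T} → {C,T} (+1)
site 6, node JR: J={T} ∪ R={C} → {C,T} (+1)
site 6, node GJRV: GV={C,T} ∩ JR={C,T} → {C,T} (+0)
site 6, node GJRVZ: GJRV={C,T} ∩ Z={T} → {T} (+0)
site 7, node GV: G={C} ∩ V={C} → {C} (+0)
site 7, node JR: J={G} ∪ R={C} → {C,G} (+1)
site 7, node GJRV: GV={C} ∩ JR={C,G} → {C} (+0)
site 7, node GJRVZ: GJRV={C} ∪ Z={A} → {A,C} (+1)
per-site changes: [2, 2, 2, 3, 2, 3, 2, 2]; total = 18

A,C,G,T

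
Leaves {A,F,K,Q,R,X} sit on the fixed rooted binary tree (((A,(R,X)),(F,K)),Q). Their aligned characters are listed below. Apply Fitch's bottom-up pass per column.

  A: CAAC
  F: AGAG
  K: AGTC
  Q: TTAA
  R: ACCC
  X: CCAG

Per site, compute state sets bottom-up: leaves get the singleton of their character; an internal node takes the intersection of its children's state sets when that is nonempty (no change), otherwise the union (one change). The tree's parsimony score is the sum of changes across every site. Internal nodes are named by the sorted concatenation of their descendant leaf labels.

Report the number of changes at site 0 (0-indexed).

3

[col 0] RX: children R:{A}, X:{C} ∪→ {A,C}; cost 1
[col 0] ARX: children A:{C}, RX:{A,C} ∩→ {C}; cost 0
[col 0] FK: children F:{A}, K:{A} ∩→ {A}; cost 0
[col 0] AFKRX: children ARX:{C}, FK:{A} ∪→ {A,C}; cost 1
[col 0] AFKQRX: children AFKRX:{A,C}, Q:{T} ∪→ {A,C,T}; cost 1
[col 1] RX: children R:{C}, X:{C} ∩→ {C}; cost 0
[col 1] ARX: children A:{A}, RX:{C} ∪→ {A,C}; cost 1
[col 1] FK: children F:{G}, K:{G} ∩→ {G}; cost 0
[col 1] AFKRX: children ARX:{A,C}, FK:{G} ∪→ {A,C,G}; cost 1
[col 1] AFKQRX: children AFKRX:{A,C,G}, Q:{T} ∪→ {A,C,G,T}; cost 1
[col 2] RX: children R:{C}, X:{A} ∪→ {A,C}; cost 1
[col 2] ARX: children A:{A}, RX:{A,C} ∩→ {A}; cost 0
[col 2] FK: children F:{A}, K:{T} ∪→ {A,T}; cost 1
[col 2] AFKRX: children ARX:{A}, FK:{A,T} ∩→ {A}; cost 0
[col 2] AFKQRX: children AFKRX:{A}, Q:{A} ∩→ {A}; cost 0
[col 3] RX: children R:{C}, X:{G} ∪→ {C,G}; cost 1
[col 3] ARX: children A:{C}, RX:{C,G} ∩→ {C}; cost 0
[col 3] FK: children F:{G}, K:{C} ∪→ {C,G}; cost 1
[col 3] AFKRX: children ARX:{C}, FK:{C,G} ∩→ {C}; cost 0
[col 3] AFKQRX: children AFKRX:{C}, Q:{A} ∪→ {A,C}; cost 1
per-site changes: [3, 3, 2, 3]; total = 11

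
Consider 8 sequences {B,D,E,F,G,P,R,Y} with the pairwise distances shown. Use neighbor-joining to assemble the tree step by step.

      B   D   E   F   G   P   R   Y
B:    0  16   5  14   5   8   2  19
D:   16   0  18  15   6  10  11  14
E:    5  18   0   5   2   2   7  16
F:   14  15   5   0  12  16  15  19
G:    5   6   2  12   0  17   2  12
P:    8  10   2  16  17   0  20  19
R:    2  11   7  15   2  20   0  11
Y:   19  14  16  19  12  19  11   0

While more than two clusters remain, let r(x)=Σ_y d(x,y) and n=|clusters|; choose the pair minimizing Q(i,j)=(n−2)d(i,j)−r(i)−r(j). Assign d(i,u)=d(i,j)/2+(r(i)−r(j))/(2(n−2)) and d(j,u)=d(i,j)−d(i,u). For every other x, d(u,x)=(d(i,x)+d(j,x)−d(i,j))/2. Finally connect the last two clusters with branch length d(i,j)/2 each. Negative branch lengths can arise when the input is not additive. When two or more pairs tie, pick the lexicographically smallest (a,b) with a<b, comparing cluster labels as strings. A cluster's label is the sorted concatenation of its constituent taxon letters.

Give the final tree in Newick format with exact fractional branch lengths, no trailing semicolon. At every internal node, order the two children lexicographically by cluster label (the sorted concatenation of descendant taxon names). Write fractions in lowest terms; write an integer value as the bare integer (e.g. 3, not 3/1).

step 1: merge (E,P) at d=2, Q=-135; branch lengths E→-25/12, P→49/12; new cluster EP
  updated: d(B,EP)=11/2, d(D,EP)=13, d(EP,F)=19/2, d(EP,G)=17/2, d(EP,R)=25/2, d(EP,Y)=33/2
step 2: merge (B,R) at d=2, Q=-105; branch lengths B→9/5, R→1/5; new cluster BR
  updated: d(BR,D)=25/2, d(BR,EP)=8, d(BR,F)=27/2, d(BR,G)=5/2, d(BR,Y)=14
step 3: merge (EP,F) at d=19/2, Q=-173/2; branch lengths EP→49/16, F→103/16; new cluster EFP
  updated: d(BR,EFP)=6, d(D,EFP)=37/4, d(EFP,G)=11/2, d(EFP,Y)=13
step 4: merge (BR,G) at d=5/2, Q=-107/2; branch lengths BR→11/4, G→-1/4; new cluster BGR
  updated: d(BGR,D)=8, d(BGR,EFP)=9/2, d(BGR,Y)=47/4
step 5: merge (BGR,EFP) at d=9/2, Q=-42; branch lengths BGR→13/8, EFP→23/8; new cluster BEFGPR
  updated: d(BEFGPR,D)=51/8, d(BEFGPR,Y)=81/8
step 6: merge (BEFGPR,D) at d=51/8, Q=-61/2; branch lengths BEFGPR→5/4, D→41/8; new cluster BDEFGPR
  updated: d(BDEFGPR,Y)=71/8
step 7: merge (BDEFGPR,Y) at d=71/8; branch lengths BDEFGPR→71/16, Y→71/16; new cluster BDEFGPRY
final tree: (((((B:9/5,R:1/5):11/4,G:-1/4):13/8,((E:-25/12,P:49/12):49/16,F:103/16):23/8):5/4,D:41/8):71/16,Y:71/16)
total length: 143/4

(((((B:9/5,R:1/5):11/4,G:-1/4):13/8,((E:-25/12,P:49/12):49/16,F:103/16):23/8):5/4,D:41/8):71/16,Y:71/16)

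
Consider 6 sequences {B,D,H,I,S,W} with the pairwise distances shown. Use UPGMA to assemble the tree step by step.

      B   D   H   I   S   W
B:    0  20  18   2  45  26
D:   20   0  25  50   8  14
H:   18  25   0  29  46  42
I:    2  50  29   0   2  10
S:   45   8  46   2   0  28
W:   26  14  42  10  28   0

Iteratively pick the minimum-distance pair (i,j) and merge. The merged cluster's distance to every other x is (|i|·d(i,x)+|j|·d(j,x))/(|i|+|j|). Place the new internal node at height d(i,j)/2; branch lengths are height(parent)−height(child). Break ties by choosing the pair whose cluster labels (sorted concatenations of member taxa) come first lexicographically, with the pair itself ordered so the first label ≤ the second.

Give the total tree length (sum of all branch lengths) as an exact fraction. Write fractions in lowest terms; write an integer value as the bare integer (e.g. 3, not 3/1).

1. join B+I (d=2) ⇒ BI; edges |B|=1, |I|=1
  updated: d(BI,D)=35, d(BI,H)=47/2, d(BI,S)=47/2, d(BI,W)=18
2. join D+S (d=8) ⇒ DS; edges |D|=4, |S|=4
  updated: d(BI,DS)=117/4, d(DS,H)=71/2, d(DS,W)=21
3. join BI+W (d=18) ⇒ BIW; edges |BI|=8, |W|=9
  updated: d(BIW,DS)=53/2, d(BIW,H)=89/3
4. join BIW+DS (d=53/2) ⇒ BDISW; edges |BIW|=17/4, |DS|=37/4
  updated: d(BDISW,H)=32
5. join BDISW+H (d=32) ⇒ BDHISW; edges |BDISW|=11/4, |H|=16
final tree: ((((B:1,I:1):8,W:9):17/4,(D:4,S:4):37/4):11/4,H:16)
total length: 237/4

237/4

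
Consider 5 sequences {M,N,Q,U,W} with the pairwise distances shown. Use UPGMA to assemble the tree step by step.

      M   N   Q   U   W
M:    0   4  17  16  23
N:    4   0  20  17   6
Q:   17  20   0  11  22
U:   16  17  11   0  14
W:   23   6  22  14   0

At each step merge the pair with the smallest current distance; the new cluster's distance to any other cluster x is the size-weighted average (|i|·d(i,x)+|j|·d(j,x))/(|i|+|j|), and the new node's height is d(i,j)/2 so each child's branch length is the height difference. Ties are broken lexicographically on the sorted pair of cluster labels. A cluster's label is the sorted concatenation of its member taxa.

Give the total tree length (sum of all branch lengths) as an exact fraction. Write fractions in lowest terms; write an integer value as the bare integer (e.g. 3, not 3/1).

389/12

iteration 1: select M,N (d=4); attach at lengths (2, 2); label the merged cluster MN
  updated: d(MN,Q)=37/2, d(MN,U)=33/2, d(MN,W)=29/2
iteration 2: select Q,U (d=11); attach at lengths (11/2, 11/2); label the merged cluster QU
  updated: d(MN,QU)=35/2, d(QU,W)=18
iteration 3: select MN,W (d=29/2); attach at lengths (21/4, 29/4); label the merged cluster MNW
  updated: d(MNW,QU)=53/3
iteration 4: select MNW,QU (d=53/3); attach at lengths (19/12, 10/3); label the merged cluster MNQUW
final tree: (((M:2,N:2):21/4,W:29/4):19/12,(Q:11/2,U:11/2):10/3)
total length: 389/12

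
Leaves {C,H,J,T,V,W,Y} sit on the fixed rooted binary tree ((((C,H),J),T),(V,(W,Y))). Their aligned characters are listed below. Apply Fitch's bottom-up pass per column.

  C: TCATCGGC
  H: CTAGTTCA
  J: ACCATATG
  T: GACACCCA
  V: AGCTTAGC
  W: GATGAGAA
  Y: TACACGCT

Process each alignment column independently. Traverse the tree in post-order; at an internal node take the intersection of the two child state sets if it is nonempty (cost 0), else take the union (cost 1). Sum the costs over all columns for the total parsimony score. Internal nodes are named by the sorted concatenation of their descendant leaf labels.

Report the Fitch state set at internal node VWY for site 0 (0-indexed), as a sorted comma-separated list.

site 0, node CH: C={T} ∪ H={C} → {C,T} (+1)
site 0, node CHJ: CH={C,T} ∪ J={A} → {A,C,T} (+1)
site 0, node CHJT: CHJ={A,C,T} ∪ T={G} → {A,C,G,T} (+1)
site 0, node WY: W={G} ∪ Y={T} → {G,T} (+1)
site 0, node VWY: V={A} ∪ WY={G,T} → {A,G,T} (+1)
site 0, node CHJTVWY: CHJT={A,C,G,T} ∩ VWY={A,G,T} → {A,G,T} (+0)
site 1, node CH: C={C} ∪ H={T} → {C,T} (+1)
site 1, node CHJ: CH={C,T} ∩ J={C} → {C} (+0)
site 1, node CHJT: CHJ={C} ∪ T={A} → {A,C} (+1)
site 1, node WY: W={A} ∩ Y={A} → {A} (+0)
site 1, node VWY: V={G} ∪ WY={A} → {A,G} (+1)
site 1, node CHJTVWY: CHJT={A,C} ∩ VWY={A,G} → {A} (+0)
site 2, node CH: C={A} ∩ H={A} → {A} (+0)
site 2, node CHJ: CH={A} ∪ J={C} → {A,C} (+1)
site 2, node CHJT: CHJ={A,C} ∩ T={C} → {C} (+0)
site 2, node WY: W={T} ∪ Y={C} → {C,T} (+1)
site 2, node VWY: V={C} ∩ WY={C,T} → {C} (+0)
site 2, node CHJTVWY: CHJT={C} ∩ VWY={C} → {C} (+0)
site 3, node CH: C={T} ∪ H={G} → {G,T} (+1)
site 3, node CHJ: CH={G,T} ∪ J={A} → {A,G,T} (+1)
site 3, node CHJT: CHJ={A,G,T} ∩ T={A} → {A} (+0)
site 3, node WY: W={G} ∪ Y={A} → {A,G} (+1)
site 3, node VWY: V={T} ∪ WY={A,G} → {A,G,T} (+1)
site 3, node CHJTVWY: CHJT={A} ∩ VWY={A,G,T} → {A} (+0)
site 4, node CH: C={C} ∪ H={T} → {C,T} (+1)
site 4, node CHJ: CH={C,T} ∩ J={T} → {T} (+0)
site 4, node CHJT: CHJ={T} ∪ T={C} → {C,T} (+1)
site 4, node WY: W={A} ∪ Y={C} → {A,C} (+1)
site 4, node VWY: V={T} ∪ WY={A,C} → {A,C,T} (+1)
site 4, node CHJTVWY: CHJT={C,T} ∩ VWY={A,C,T} → {C,T} (+0)
site 5, node CH: C={G} ∪ H={T} → {G,T} (+1)
site 5, node CHJ: CH={G,T} ∪ J={A} → {A,G,T} (+1)
site 5, node CHJT: CHJ={A,G,T} ∪ T={C} → {A,C,G,T} (+1)
site 5, node WY: W={G} ∩ Y={G} → {G} (+0)
site 5, node VWY: V={A} ∪ WY={G} → {A,G} (+1)
site 5, node CHJTVWY: CHJT={A,C,G,T} ∩ VWY={A,G} → {A,G} (+0)
site 6, node CH: C={G} ∪ H={C} → {C,G} (+1)
site 6, node CHJ: CH={C,G} ∪ J={T} → {C,G,T} (+1)
site 6, node CHJT: CHJ={C,G,T} ∩ T={C} → {C} (+0)
site 6, node WY: W={A} ∪ Y={C} → {A,C} (+1)
site 6, node VWY: V={G} ∪ WY={A,C} → {A,C,G} (+1)
site 6, node CHJTVWY: CHJT={C} ∩ VWY={A,C,G} → {C} (+0)
site 7, node CH: C={C} ∪ H={A} → {A,C} (+1)
site 7, node CHJ: CH={A,C} ∪ J={G} → {A,C,G} (+1)
site 7, node CHJT: CHJ={A,C,G} ∩ T={A} → {A} (+0)
site 7, node WY: W={A} ∪ Y={T} → {A,T} (+1)
site 7, node VWY: V={C} ∪ WY={A,T} → {A,C,T} (+1)
site 7, node CHJTVWY: CHJT={A} ∩ VWY={A,C,T} → {A} (+0)
per-site changes: [5, 3, 2, 4, 4, 4, 4, 4]; total = 30

A,G,T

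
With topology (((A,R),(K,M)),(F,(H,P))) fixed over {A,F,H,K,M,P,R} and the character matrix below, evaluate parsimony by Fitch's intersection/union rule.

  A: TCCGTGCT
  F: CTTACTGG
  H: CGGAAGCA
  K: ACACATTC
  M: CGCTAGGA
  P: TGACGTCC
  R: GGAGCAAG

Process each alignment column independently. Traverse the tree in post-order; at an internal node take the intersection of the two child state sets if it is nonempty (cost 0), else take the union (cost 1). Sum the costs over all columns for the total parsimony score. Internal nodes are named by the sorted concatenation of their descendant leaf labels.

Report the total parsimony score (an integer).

[col 0] AR: children A:{T}, R:{G} ∪→ {G,T}; cost 1
[col 0] KM: children K:{A}, M:{C} ∪→ {A,C}; cost 1
[col 0] AKMR: children AR:{G,T}, KM:{A,C} ∪→ {A,C,G,T}; cost 1
[col 0] HP: children H:{C}, P:{T} ∪→ {C,T}; cost 1
[col 0] FHP: children F:{C}, HP:{C,T} ∩→ {C}; cost 0
[col 0] AFHKMPR: children AKMR:{A,C,G,T}, FHP:{C} ∩→ {C}; cost 0
[col 1] AR: children A:{C}, R:{G} ∪→ {C,G}; cost 1
[col 1] KM: children K:{C}, M:{G} ∪→ {C,G}; cost 1
[col 1] AKMR: children AR:{C,G}, KM:{C,G} ∩→ {C,G}; cost 0
[col 1] HP: children H:{G}, P:{G} ∩→ {G}; cost 0
[col 1] FHP: children F:{T}, HP:{G} ∪→ {G,T}; cost 1
[col 1] AFHKMPR: children AKMR:{C,G}, FHP:{G,T} ∩→ {G}; cost 0
[col 2] AR: children A:{C}, R:{A} ∪→ {A,C}; cost 1
[col 2] KM: children K:{A}, M:{C} ∪→ {A,C}; cost 1
[col 2] AKMR: children AR:{A,C}, KM:{A,C} ∩→ {A,C}; cost 0
[col 2] HP: children H:{G}, P:{A} ∪→ {A,G}; cost 1
[col 2] FHP: children F:{T}, HP:{A,G} ∪→ {A,G,T}; cost 1
[col 2] AFHKMPR: children AKMR:{A,C}, FHP:{A,G,T} ∩→ {A}; cost 0
[col 3] AR: children A:{G}, R:{G} ∩→ {G}; cost 0
[col 3] KM: children K:{C}, M:{T} ∪→ {C,T}; cost 1
[col 3] AKMR: children AR:{G}, KM:{C,T} ∪→ {C,G,T}; cost 1
[col 3] HP: children H:{A}, P:{C} ∪→ {A,C}; cost 1
[col 3] FHP: children F:{A}, HP:{A,C} ∩→ {A}; cost 0
[col 3] AFHKMPR: children AKMR:{C,G,T}, FHP:{A} ∪→ {A,C,G,T}; cost 1
[col 4] AR: children A:{T}, R:{C} ∪→ {C,T}; cost 1
[col 4] KM: children K:{A}, M:{A} ∩→ {A}; cost 0
[col 4] AKMR: children AR:{C,T}, KM:{A} ∪→ {A,C,T}; cost 1
[col 4] HP: children H:{A}, P:{G} ∪→ {A,G}; cost 1
[col 4] FHP: children F:{C}, HP:{A,G} ∪→ {A,C,G}; cost 1
[col 4] AFHKMPR: children AKMR:{A,C,T}, FHP:{A,C,G} ∩→ {A,C}; cost 0
[col 5] AR: children A:{G}, R:{A} ∪→ {A,G}; cost 1
[col 5] KM: children K:{T}, M:{G} ∪→ {G,T}; cost 1
[col 5] AKMR: children AR:{A,G}, KM:{G,T} ∩→ {G}; cost 0
[col 5] HP: children H:{G}, P:{T} ∪→ {G,T}; cost 1
[col 5] FHP: children F:{T}, HP:{G,T} ∩→ {T}; cost 0
[col 5] AFHKMPR: children AKMR:{G}, FHP:{T} ∪→ {G,T}; cost 1
[col 6] AR: children A:{C}, R:{A} ∪→ {A,C}; cost 1
[col 6] KM: children K:{T}, M:{G} ∪→ {G,T}; cost 1
[col 6] AKMR: children AR:{A,C}, KM:{G,T} ∪→ {A,C,G,T}; cost 1
[col 6] HP: children H:{C}, P:{C} ∩→ {C}; cost 0
[col 6] FHP: children F:{G}, HP:{C} ∪→ {C,G}; cost 1
[col 6] AFHKMPR: children AKMR:{A,C,G,T}, FHP:{C,G} ∩→ {C,G}; cost 0
[col 7] AR: children A:{T}, R:{G} ∪→ {G,T}; cost 1
[col 7] KM: children K:{C}, M:{A} ∪→ {A,C}; cost 1
[col 7] AKMR: children AR:{G,T}, KM:{A,C} ∪→ {A,C,G,T}; cost 1
[col 7] HP: children H:{A}, P:{C} ∪→ {A,C}; cost 1
[col 7] FHP: children F:{G}, HP:{A,C} ∪→ {A,C,G}; cost 1
[col 7] AFHKMPR: children AKMR:{A,C,G,T}, FHP:{A,C,G} ∩→ {A,C,G}; cost 0
per-site changes: [4, 3, 4, 4, 4, 4, 4, 5]; total = 32

32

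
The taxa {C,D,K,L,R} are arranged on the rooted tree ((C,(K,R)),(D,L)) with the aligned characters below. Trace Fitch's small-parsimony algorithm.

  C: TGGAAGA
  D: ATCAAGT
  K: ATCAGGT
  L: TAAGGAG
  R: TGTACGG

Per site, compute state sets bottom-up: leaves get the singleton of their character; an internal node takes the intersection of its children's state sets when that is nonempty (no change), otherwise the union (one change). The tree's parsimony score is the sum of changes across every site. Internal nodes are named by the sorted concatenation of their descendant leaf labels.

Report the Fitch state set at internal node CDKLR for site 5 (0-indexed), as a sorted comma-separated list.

G

site 0, node KR: K={A} ∪ R={T} → {A,T} (+1)
site 0, node CKR: C={T} ∩ KR={A,T} → {T} (+0)
site 0, node DL: D={A} ∪ L={T} → {A,T} (+1)
site 0, node CDKLR: CKR={T} ∩ DL={A,T} → {T} (+0)
site 1, node KR: K={T} ∪ R={G} → {G,T} (+1)
site 1, node CKR: C={G} ∩ KR={G,T} → {G} (+0)
site 1, node DL: D={T} ∪ L={A} → {A,T} (+1)
site 1, node CDKLR: CKR={G} ∪ DL={A,T} → {A,G,T} (+1)
site 2, node KR: K={C} ∪ R={T} → {C,T} (+1)
site 2, node CKR: C={G} ∪ KR={C,T} → {C,G,T} (+1)
site 2, node DL: D={C} ∪ L={A} → {A,C} (+1)
site 2, node CDKLR: CKR={C,G,T} ∩ DL={A,C} → {C} (+0)
site 3, node KR: K={A} ∩ R={A} → {A} (+0)
site 3, node CKR: C={A} ∩ KR={A} → {A} (+0)
site 3, node DL: D={A} ∪ L={G} → {A,G} (+1)
site 3, node CDKLR: CKR={A} ∩ DL={A,G} → {A} (+0)
site 4, node KR: K={G} ∪ R={C} → {C,G} (+1)
site 4, node CKR: C={A} ∪ KR={C,G} → {A,C,G} (+1)
site 4, node DL: D={A} ∪ L={G} → {A,G} (+1)
site 4, node CDKLR: CKR={A,C,G} ∩ DL={A,G} → {A,G} (+0)
site 5, node KR: K={G} ∩ R={G} → {G} (+0)
site 5, node CKR: C={G} ∩ KR={G} → {G} (+0)
site 5, node DL: D={G} ∪ L={A} → {A,G} (+1)
site 5, node CDKLR: CKR={G} ∩ DL={A,G} → {G} (+0)
site 6, node KR: K={T} ∪ R={G} → {G,T} (+1)
site 6, node CKR: C={A} ∪ KR={G,T} → {A,G,T} (+1)
site 6, node DL: D={T} ∪ L={G} → {G,T} (+1)
site 6, node CDKLR: CKR={A,G,T} ∩ DL={G,T} → {G,T} (+0)
per-site changes: [2, 3, 3, 1, 3, 1, 3]; total = 16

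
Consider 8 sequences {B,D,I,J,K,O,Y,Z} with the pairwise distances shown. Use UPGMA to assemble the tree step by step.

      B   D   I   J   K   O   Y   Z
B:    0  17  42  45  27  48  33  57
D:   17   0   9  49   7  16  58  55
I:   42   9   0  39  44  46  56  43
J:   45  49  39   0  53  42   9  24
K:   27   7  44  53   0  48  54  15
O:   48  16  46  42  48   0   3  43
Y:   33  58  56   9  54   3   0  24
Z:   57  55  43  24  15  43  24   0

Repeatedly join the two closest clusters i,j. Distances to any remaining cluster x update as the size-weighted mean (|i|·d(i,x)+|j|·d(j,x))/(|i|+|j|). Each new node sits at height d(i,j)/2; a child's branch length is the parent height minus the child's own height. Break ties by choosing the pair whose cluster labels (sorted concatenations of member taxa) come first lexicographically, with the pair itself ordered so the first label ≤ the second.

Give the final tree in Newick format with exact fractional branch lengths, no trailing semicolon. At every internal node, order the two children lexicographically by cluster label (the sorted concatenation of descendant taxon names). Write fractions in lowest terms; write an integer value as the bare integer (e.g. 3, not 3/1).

step 1: merge (O,Y) at d=3; branch lengths O→3/2, Y→3/2; new cluster OY
  updated: d(B,OY)=81/2, d(D,OY)=37, d(I,OY)=51, d(J,OY)=51/2, d(K,OY)=51, d(OY,Z)=67/2
step 2: merge (D,K) at d=7; branch lengths D→7/2, K→7/2; new cluster DK
  updated: d(B,DK)=22, d(DK,I)=53/2, d(DK,J)=51, d(DK,OY)=44, d(DK,Z)=35
step 3: merge (B,DK) at d=22; branch lengths B→11, DK→15/2; new cluster BDK
  updated: d(BDK,I)=95/3, d(BDK,J)=49, d(BDK,OY)=257/6, d(BDK,Z)=127/3
step 4: merge (J,Z) at d=24; branch lengths J→12, Z→12; new cluster JZ
  updated: d(BDK,JZ)=137/3, d(I,JZ)=41, d(JZ,OY)=59/2
step 5: merge (JZ,OY) at d=59/2; branch lengths JZ→11/4, OY→53/4; new cluster JOYZ
  updated: d(BDK,JOYZ)=177/4, d(I,JOYZ)=46
step 6: merge (BDK,I) at d=95/3; branch lengths BDK→29/6, I→95/6; new cluster BDIK
  updated: d(BDIK,JOYZ)=715/16
step 7: merge (BDIK,JOYZ) at d=715/16; branch lengths BDIK→625/96, JOYZ→243/32; new cluster BDIJKOYZ
final tree: (((B:11,(D:7/2,K:7/2):15/2):29/6,I:95/6):625/96,((J:12,Z:12):11/4,(O:3/2,Y:3/2):53/4):243/32)
total length: 4957/48

(((B:11,(D:7/2,K:7/2):15/2):29/6,I:95/6):625/96,((J:12,Z:12):11/4,(O:3/2,Y:3/2):53/4):243/32)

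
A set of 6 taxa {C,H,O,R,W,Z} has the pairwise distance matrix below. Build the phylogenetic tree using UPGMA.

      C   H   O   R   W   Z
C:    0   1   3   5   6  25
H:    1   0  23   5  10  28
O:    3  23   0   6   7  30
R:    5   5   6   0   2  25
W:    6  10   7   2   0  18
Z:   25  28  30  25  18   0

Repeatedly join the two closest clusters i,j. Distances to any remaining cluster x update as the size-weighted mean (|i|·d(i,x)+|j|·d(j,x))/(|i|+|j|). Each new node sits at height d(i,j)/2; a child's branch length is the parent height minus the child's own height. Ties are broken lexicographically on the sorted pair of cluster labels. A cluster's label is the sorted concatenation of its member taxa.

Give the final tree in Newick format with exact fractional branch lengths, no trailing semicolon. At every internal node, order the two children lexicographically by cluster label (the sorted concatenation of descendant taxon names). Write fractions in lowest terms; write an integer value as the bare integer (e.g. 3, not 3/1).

((((C:1/2,H:1/2):11/4,(R:1,W:1):9/4):13/8,O:39/8):309/40,Z:63/5)

1. join C+H (d=1) ⇒ CH; edges |C|=1/2, |H|=1/2
  updated: d(CH,O)=13, d(CH,R)=5, d(CH,W)=8, d(CH,Z)=53/2
2. join R+W (d=2) ⇒ RW; edges |R|=1, |W|=1
  updated: d(CH,RW)=13/2, d(O,RW)=13/2, d(RW,Z)=43/2
3. join CH+RW (d=13/2) ⇒ CHRW; edges |CH|=11/4, |RW|=9/4
  updated: d(CHRW,O)=39/4, d(CHRW,Z)=24
4. join CHRW+O (d=39/4) ⇒ CHORW; edges |CHRW|=13/8, |O|=39/8
  updated: d(CHORW,Z)=126/5
5. join CHORW+Z (d=126/5) ⇒ CHORWZ; edges |CHORW|=309/40, |Z|=63/5
final tree: ((((C:1/2,H:1/2):11/4,(R:1,W:1):9/4):13/8,O:39/8):309/40,Z:63/5)
total length: 1393/40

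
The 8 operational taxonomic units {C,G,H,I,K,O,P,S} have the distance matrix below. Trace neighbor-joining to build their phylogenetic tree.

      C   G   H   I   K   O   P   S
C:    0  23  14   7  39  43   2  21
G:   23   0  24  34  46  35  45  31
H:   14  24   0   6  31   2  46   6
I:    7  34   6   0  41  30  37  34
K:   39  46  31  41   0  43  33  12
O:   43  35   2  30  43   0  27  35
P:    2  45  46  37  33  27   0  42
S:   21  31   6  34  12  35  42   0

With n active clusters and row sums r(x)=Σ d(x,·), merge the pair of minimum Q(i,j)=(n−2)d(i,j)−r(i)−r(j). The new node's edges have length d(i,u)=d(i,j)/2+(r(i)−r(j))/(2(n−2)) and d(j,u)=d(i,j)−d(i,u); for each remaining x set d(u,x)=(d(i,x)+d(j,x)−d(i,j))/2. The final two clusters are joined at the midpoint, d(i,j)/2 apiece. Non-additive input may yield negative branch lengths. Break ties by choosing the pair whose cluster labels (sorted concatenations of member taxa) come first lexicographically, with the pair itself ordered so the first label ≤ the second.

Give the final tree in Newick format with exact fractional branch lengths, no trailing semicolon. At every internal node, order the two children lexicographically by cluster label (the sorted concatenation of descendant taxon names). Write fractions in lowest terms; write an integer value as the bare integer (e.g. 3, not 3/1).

(((((C:-71/12,P:95/12):283/24,I:221/24):135/32,G:601/32):27/32,(H:-105/16,O:137/16):273/32):423/64,(K:239/20,S:1/20):423/64)

iteration 1: select C,P (d=2, Q=-369); attach at lengths (-71/12, 95/12); label the merged cluster CP
  updated: d(CP,G)=33, d(CP,H)=29, d(CP,I)=21, d(CP,K)=35, d(CP,O)=34, d(CP,S)=61/2
iteration 2: select K,S (d=12, Q=-593/2); attach at lengths (239/20, 1/20); label the merged cluster KS
  updated: d(CP,KS)=107/4, d(G,KS)=65/2, d(H,KS)=25/2, d(I,KS)=63/2, d(KS,O)=33
iteration 3: select H,O (d=2, Q=-399/2); attach at lengths (-105/16, 137/16); label the merged cluster HO
  updated: d(CP,HO)=61/2, d(G,HO)=57/2, d(HO,I)=17, d(HO,KS)=87/4
iteration 4: select CP,I (d=21, Q=-607/4); attach at lengths (283/24, 221/24); label the merged cluster CIP
  updated: d(CIP,G)=23, d(CIP,HO)=53/4, d(CIP,KS)=149/8
iteration 5: select CIP,G (d=23, Q=-743/8); attach at lengths (135/32, 601/32); label the merged cluster CGIP
  updated: d(CGIP,HO)=75/8, d(CGIP,KS)=225/16
iteration 6: select CGIP,HO (d=75/8, Q=-723/16); attach at lengths (27/32, 273/32); label the merged cluster CGHIOP
  updated: d(CGHIOP,KS)=423/32
iteration 7: select CGHIOP,KS (d=423/32); attach at lengths (423/64, 423/64); label the merged cluster CGHIKOPS
final tree: (((((C:-71/12,P:95/12):283/24,I:221/24):135/32,G:601/32):27/32,(H:-105/16,O:137/16):273/32):423/64,(K:239/20,S:1/20):423/64)
total length: 2643/32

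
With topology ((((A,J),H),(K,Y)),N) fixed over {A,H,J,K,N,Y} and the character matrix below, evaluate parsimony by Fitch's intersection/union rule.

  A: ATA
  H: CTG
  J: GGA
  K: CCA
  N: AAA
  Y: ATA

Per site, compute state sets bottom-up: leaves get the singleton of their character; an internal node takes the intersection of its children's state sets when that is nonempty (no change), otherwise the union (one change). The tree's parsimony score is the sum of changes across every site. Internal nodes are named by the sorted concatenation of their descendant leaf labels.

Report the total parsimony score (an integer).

AJ@0: {A} ∪ {G} = {A,G} (union, +1)
AHJ@0: {A,G} ∪ {C} = {A,C,G} (union, +1)
KY@0: {C} ∪ {A} = {A,C} (union, +1)
AHJKY@0: {A,C,G} ∩ {A,C} = {A,C} (intersection, +0)
AHJKNY@0: {A,C} ∩ {A} = {A} (intersection, +0)
AJ@1: {T} ∪ {G} = {G,T} (union, +1)
AHJ@1: {G,T} ∩ {T} = {T} (intersection, +0)
KY@1: {C} ∪ {T} = {C,T} (union, +1)
AHJKY@1: {T} ∩ {C,T} = {T} (intersection, +0)
AHJKNY@1: {T} ∪ {A} = {A,T} (union, +1)
AJ@2: {A} ∩ {A} = {A} (intersection, +0)
AHJ@2: {A} ∪ {G} = {A,G} (union, +1)
KY@2: {A} ∩ {A} = {A} (intersection, +0)
AHJKY@2: {A,G} ∩ {A} = {A} (intersection, +0)
AHJKNY@2: {A} ∩ {A} = {A} (intersection, +0)
per-site changes: [3, 3, 1]; total = 7

7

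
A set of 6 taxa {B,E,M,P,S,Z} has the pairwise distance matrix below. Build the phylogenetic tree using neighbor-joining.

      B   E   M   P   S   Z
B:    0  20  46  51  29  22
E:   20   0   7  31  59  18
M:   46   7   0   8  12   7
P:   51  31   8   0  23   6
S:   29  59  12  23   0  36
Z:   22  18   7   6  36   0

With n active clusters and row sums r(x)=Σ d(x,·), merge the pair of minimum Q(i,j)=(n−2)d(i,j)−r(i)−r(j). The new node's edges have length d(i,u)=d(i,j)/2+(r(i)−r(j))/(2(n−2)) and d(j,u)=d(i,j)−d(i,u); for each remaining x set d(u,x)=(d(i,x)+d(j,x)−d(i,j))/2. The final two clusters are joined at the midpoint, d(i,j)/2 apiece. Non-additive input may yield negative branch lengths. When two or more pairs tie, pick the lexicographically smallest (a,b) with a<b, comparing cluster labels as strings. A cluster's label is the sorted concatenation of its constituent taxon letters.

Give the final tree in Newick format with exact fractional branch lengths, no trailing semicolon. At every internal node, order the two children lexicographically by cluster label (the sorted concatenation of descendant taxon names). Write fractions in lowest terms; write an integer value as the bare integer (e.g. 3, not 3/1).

iteration 1: select B,E (d=20, Q=-223); attach at lengths (113/8, 47/8); label the merged cluster BE
  updated: d(BE,M)=33/2, d(BE,P)=31, d(BE,S)=34, d(BE,Z)=10
iteration 2: select BE,Z (d=10, Q=-241/2); attach at lengths (125/12, -5/12); label the merged cluster BEZ
  updated: d(BEZ,M)=27/4, d(BEZ,P)=27/2, d(BEZ,S)=30
iteration 3: select BEZ,P (d=27/2, Q=-271/4); attach at lengths (131/16, 85/16); label the merged cluster BEPZ
  updated: d(BEPZ,M)=5/8, d(BEPZ,S)=79/4
iteration 4: select BEPZ,M (d=5/8, Q=-259/8); attach at lengths (67/16, -57/16); label the merged cluster BEMPZ
  updated: d(BEMPZ,S)=249/16
iteration 5: select BEMPZ,S (d=249/16); attach at lengths (249/32, 249/32); label the merged cluster BEMPSZ
final tree: (((((B:113/8,E:47/8):125/12,Z:-5/12):131/16,P:85/16):67/16,M:-57/16):249/32,S:249/32)
total length: 955/16

(((((B:113/8,E:47/8):125/12,Z:-5/12):131/16,P:85/16):67/16,M:-57/16):249/32,S:249/32)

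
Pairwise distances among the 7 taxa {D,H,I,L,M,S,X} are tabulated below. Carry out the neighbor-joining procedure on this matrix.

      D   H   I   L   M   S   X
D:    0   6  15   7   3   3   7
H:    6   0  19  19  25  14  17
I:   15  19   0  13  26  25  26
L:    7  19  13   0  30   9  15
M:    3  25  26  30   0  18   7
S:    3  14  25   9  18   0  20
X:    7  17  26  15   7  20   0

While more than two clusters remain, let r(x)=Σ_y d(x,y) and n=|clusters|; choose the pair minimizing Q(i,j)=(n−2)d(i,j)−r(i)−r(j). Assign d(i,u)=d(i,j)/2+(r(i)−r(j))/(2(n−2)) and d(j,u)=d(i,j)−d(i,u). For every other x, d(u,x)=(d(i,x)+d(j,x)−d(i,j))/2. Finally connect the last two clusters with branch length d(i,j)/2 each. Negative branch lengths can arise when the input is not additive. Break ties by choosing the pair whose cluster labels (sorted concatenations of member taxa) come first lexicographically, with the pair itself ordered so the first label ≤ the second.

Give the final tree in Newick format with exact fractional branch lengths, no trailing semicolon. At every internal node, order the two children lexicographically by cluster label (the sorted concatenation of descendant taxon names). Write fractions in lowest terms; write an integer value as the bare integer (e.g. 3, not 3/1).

((((D:-39/8,(M:26/5,X:9/5):51/8):97/32,S:175/32):17/32,H:247/32):153/64,(I:159/16,L:49/16):153/64)

step 1: merge (M,X) at d=7, Q=-166; branch lengths M→26/5, X→9/5; new cluster MX
  updated: d(D,MX)=3/2, d(H,MX)=35/2, d(I,MX)=45/2, d(L,MX)=19, d(MX,S)=31/2
step 2: merge (I,L) at d=13, Q=-219/2; branch lengths I→159/16, L→49/16; new cluster IL
  updated: d(D,IL)=9/2, d(H,IL)=25/2, d(IL,MX)=57/4, d(IL,S)=21/2
step 3: merge (D,MX) at d=3/2, Q=-237/4; branch lengths D→-39/8, MX→51/8; new cluster DMX
  updated: d(DMX,H)=11, d(DMX,IL)=69/8, d(DMX,S)=17/2
step 4: merge (DMX,S) at d=17/2, Q=-353/8; branch lengths DMX→97/32, S→175/32; new cluster DMSX
  updated: d(DMSX,H)=33/4, d(DMSX,IL)=85/16
step 5: merge (DMSX,H) at d=33/4, Q=-417/16; branch lengths DMSX→17/32, H→247/32; new cluster DHMSX
  updated: d(DHMSX,IL)=153/32
step 6: merge (DHMSX,IL) at d=153/32; branch lengths DHMSX→153/64, IL→153/64; new cluster DHILMSX
final tree: ((((D:-39/8,(M:26/5,X:9/5):51/8):97/32,S:175/32):17/32,H:247/32):153/64,(I:159/16,L:49/16):153/64)
total length: 1377/32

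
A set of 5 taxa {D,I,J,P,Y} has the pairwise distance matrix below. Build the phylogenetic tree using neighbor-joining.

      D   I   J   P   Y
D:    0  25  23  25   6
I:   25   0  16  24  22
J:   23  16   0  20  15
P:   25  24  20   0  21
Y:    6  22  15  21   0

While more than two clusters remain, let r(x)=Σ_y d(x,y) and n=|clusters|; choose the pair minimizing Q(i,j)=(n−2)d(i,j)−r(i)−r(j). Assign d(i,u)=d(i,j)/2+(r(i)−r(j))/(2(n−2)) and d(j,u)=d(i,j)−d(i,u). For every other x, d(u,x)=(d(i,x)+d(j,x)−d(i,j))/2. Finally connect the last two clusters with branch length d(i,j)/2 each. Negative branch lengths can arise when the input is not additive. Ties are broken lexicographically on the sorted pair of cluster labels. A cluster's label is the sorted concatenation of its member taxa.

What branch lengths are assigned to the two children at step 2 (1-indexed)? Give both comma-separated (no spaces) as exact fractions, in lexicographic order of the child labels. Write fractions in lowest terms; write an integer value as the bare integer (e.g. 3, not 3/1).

65/8,95/8

step 1: merge (D,Y) at d=6, Q=-125; branch lengths D→11/2, Y→1/2; new cluster DY
  updated: d(DY,I)=41/2, d(DY,J)=16, d(DY,P)=20
step 2: merge (DY,P) at d=20, Q=-161/2; branch lengths DY→65/8, P→95/8; new cluster DPY
  updated: d(DPY,I)=49/4, d(DPY,J)=8
step 3: merge (DPY,I) at d=49/4, Q=-145/4; branch lengths DPY→17/8, I→81/8; new cluster DIPY
  updated: d(DIPY,J)=47/8
step 4: merge (DIPY,J) at d=47/8; branch lengths DIPY→47/16, J→47/16; new cluster DIJPY
final tree: ((((D:11/2,Y:1/2):65/8,P:95/8):17/8,I:81/8):47/16,J:47/16)
total length: 353/8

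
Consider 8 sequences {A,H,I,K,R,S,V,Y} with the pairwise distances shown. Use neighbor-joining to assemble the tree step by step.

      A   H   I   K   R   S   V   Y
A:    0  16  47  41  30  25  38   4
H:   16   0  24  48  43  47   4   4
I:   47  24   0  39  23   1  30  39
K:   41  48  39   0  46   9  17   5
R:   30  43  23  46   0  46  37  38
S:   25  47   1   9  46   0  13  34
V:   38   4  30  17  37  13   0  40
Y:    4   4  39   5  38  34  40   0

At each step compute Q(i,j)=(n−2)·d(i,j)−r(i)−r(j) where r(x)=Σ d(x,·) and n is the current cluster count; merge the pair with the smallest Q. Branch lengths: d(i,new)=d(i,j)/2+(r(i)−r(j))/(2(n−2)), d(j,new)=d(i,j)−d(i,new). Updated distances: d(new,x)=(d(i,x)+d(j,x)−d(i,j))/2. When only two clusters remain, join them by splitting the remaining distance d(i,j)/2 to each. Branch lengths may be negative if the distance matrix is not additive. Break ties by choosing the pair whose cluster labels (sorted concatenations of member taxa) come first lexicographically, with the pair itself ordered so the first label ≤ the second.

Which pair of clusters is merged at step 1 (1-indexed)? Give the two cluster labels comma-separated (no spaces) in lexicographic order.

I,S

step 1: merge (I,S) at d=1, Q=-372; branch lengths I→17/6, S→-11/6; new cluster IS
  updated: d(A,IS)=71/2, d(H,IS)=35, d(IS,K)=47/2, d(IS,R)=34, d(IS,V)=21, d(IS,Y)=36
step 2: merge (H,V) at d=4, Q=-287; branch lengths H→13/10, V→27/10; new cluster HV
  updated: d(A,HV)=25, d(HV,IS)=26, d(HV,K)=61/2, d(HV,R)=38, d(HV,Y)=20
step 3: merge (K,Y) at d=5, Q=-229; branch lengths K→63/8, Y→-23/8; new cluster KY
  updated: d(A,KY)=20, d(HV,KY)=91/4, d(IS,KY)=109/4, d(KY,R)=79/2
step 4: merge (IS,R) at d=34, Q=-649/4; branch lengths IS→111/8, R→161/8; new cluster IRS
  updated: d(A,IRS)=63/4, d(HV,IRS)=15, d(IRS,KY)=131/8
step 5: merge (A,KY) at d=20, Q=-639/8; branch lengths A→333/32, KY→307/32; new cluster AKY
  updated: d(AKY,HV)=111/8, d(AKY,IRS)=97/16
step 6: merge (AKY,HV) at d=111/8, Q=-559/16; branch lengths AKY→79/32, HV→365/32; new cluster AHKVY
  updated: d(AHKVY,IRS)=115/32
step 7: merge (AHKVY,IRS) at d=115/32; branch lengths AHKVY→115/64, IRS→115/64; new cluster AHIKRSVY
final tree: (((A:333/32,(K:63/8,Y:-23/8):307/32):79/32,(H:13/10,V:27/10):365/32):115/64,((I:17/6,S:-11/6):111/8,R:161/8):115/64)
total length: 2607/32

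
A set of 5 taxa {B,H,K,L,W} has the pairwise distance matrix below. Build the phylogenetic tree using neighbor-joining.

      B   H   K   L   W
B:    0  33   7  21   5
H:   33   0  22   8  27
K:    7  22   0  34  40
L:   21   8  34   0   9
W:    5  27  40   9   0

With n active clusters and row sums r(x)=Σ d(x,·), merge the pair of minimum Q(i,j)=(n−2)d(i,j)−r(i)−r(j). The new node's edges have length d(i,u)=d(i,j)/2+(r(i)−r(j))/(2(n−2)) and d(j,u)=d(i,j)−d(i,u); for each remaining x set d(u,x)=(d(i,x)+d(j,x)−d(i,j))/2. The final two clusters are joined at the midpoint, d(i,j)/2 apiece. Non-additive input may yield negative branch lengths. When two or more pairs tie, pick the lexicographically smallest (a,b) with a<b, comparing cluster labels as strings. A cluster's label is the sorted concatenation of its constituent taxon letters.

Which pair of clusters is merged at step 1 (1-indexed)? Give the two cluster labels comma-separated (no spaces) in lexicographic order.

1. join B+K (d=7, Q=-148) ⇒ BK; edges |B|=-8/3, |K|=29/3
  updated: d(BK,H)=24, d(BK,L)=24, d(BK,W)=19
2. join BK+W (d=19, Q=-84) ⇒ BKW; edges |BK|=25/2, |W|=13/2
  updated: d(BKW,H)=16, d(BKW,L)=7
3. join BKW+H (d=16, Q=-31) ⇒ BHKW; edges |BKW|=15/2, |H|=17/2
  updated: d(BHKW,L)=-1/2
4. join BHKW+L (d=-1/2) ⇒ BHKLW; edges |BHKW|=-1/4, |L|=-1/4
final tree: ((((B:-8/3,K:29/3):25/2,W:13/2):15/2,H:17/2):-1/4,L:-1/4)
total length: 83/2

B,K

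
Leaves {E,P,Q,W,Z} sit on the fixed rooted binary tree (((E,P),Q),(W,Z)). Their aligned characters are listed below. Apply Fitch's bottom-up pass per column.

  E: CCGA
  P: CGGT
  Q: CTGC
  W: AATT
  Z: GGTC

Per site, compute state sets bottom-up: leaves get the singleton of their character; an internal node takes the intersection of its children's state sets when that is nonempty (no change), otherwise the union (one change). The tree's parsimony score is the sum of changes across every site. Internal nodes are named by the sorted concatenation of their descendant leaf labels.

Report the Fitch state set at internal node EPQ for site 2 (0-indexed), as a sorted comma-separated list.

G

site 0, node EP: E={C} ∩ P={C} → {C} (+0)
site 0, node EPQ: EP={C} ∩ Q={C} → {C} (+0)
site 0, node WZ: W={A} ∪ Z={G} → {A,G} (+1)
site 0, node EPQWZ: EPQ={C} ∪ WZ={A,G} → {A,C,G} (+1)
site 1, node EP: E={C} ∪ P={G} → {C,G} (+1)
site 1, node EPQ: EP={C,G} ∪ Q={T} → {C,G,T} (+1)
site 1, node WZ: W={A} ∪ Z={G} → {A,G} (+1)
site 1, node EPQWZ: EPQ={C,G,T} ∩ WZ={A,G} → {G} (+0)
site 2, node EP: E={G} ∩ P={G} → {G} (+0)
site 2, node EPQ: EP={G} ∩ Q={G} → {G} (+0)
site 2, node WZ: W={T} ∩ Z={T} → {T} (+0)
site 2, node EPQWZ: EPQ={G} ∪ WZ={T} → {G,T} (+1)
site 3, node EP: E={A} ∪ P={T} → {A,T} (+1)
site 3, node EPQ: EP={A,T} ∪ Q={C} → {A,C,T} (+1)
site 3, node WZ: W={T} ∪ Z={C} → {C,T} (+1)
site 3, node EPQWZ: EPQ={A,C,T} ∩ WZ={C,T} → {C,T} (+0)
per-site changes: [2, 3, 1, 3]; total = 9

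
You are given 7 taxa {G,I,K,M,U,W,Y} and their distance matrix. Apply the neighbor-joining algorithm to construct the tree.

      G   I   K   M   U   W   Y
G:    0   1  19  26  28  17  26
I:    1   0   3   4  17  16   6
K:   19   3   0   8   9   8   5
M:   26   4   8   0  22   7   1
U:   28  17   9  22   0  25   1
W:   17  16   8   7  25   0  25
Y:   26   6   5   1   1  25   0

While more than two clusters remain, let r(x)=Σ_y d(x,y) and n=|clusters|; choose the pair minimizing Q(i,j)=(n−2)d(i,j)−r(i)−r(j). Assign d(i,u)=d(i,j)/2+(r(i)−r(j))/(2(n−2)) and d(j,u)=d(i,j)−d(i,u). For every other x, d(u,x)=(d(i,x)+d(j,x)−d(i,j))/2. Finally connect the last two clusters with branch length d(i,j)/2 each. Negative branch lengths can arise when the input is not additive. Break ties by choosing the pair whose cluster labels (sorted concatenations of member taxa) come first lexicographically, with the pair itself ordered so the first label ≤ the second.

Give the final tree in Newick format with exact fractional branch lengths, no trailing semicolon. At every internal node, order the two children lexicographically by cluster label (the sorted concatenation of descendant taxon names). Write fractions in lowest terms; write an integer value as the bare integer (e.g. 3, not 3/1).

((((G:117/16,I:-101/16):67/8,(M:1,W:6):27/8):11/4,K:-9/8):61/16,(U:43/10,Y:-33/10):61/16)

1. join U+Y (d=1, Q=-161) ⇒ UY; edges |U|=43/10, |Y|=-33/10
  updated: d(G,UY)=53/2, d(I,UY)=11, d(K,UY)=13/2, d(M,UY)=11, d(UY,W)=49/2
2. join G+I (d=1, Q=-241/2) ⇒ GI; edges |G|=117/16, |I|=-101/16
  updated: d(GI,K)=21/2, d(GI,M)=29/2, d(GI,UY)=73/4, d(GI,W)=16
3. join M+W (d=7, Q=-75) ⇒ MW; edges |M|=1, |W|=6
  updated: d(GI,MW)=47/4, d(K,MW)=9/2, d(MW,UY)=57/4
4. join GI+MW (d=47/4, Q=-95/2) ⇒ GIMW; edges |GI|=67/8, |MW|=27/8
  updated: d(GIMW,K)=13/8, d(GIMW,UY)=83/8
5. join GIMW+K (d=13/8, Q=-37/2) ⇒ GIKMW; edges |GIMW|=11/4, |K|=-9/8
  updated: d(GIKMW,UY)=61/8
6. join GIKMW+UY (d=61/8) ⇒ GIKMUWY; edges |GIKMW|=61/16, |UY|=61/16
final tree: ((((G:117/16,I:-101/16):67/8,(M:1,W:6):27/8):11/4,K:-9/8):61/16,(U:43/10,Y:-33/10):61/16)
total length: 30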